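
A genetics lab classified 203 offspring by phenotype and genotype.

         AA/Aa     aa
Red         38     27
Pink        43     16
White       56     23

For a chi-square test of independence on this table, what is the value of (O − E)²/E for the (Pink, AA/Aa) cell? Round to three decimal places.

0.254

Row total (Pink) = 59; column total (AA/Aa) = 137; N = 203.
Expected count E = 59 × 137 / 203 = 39.8177.
Contribution = (O − E)²/E = (43 − 39.8177)² / 39.8177 = 0.254.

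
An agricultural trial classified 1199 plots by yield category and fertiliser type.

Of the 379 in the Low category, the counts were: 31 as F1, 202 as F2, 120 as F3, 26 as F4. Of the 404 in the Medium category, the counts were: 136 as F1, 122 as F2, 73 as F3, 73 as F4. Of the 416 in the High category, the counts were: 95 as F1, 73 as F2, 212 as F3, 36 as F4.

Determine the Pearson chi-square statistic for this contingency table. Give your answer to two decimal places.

Row totals: 379, 404, 416. Column totals: 262, 397, 405, 135. Grand total N = 1199.
Expected counts (row total × column total / N):
  Low, F1: 379×262/1199 = 82.8173
  Low, F2: 379×397/1199 = 125.4904
  Low, F3: 379×405/1199 = 128.0192
  Low, F4: 379×135/1199 = 42.6731
  Medium, F1: 404×262/1199 = 88.2802
  Medium, F2: 404×397/1199 = 133.7681
  Medium, F3: 404×405/1199 = 136.4637
  Medium, F4: 404×135/1199 = 45.4879
  High, F1: 416×262/1199 = 90.9024
  High, F2: 416×397/1199 = 137.7415
  High, F3: 416×405/1199 = 140.5171
  High, F4: 416×135/1199 = 46.8390
Contributions (O − E)²/E:
  (31 − 82.8173)²/82.8173 = 32.4212
  (202 − 125.4904)²/125.4904 = 46.6467
  (120 − 128.0192)²/128.0192 = 0.5023
  (26 − 42.6731)²/42.6731 = 6.5145
  (136 − 88.2802)²/88.2802 = 25.7949
  (122 − 133.7681)²/133.7681 = 1.0353
  (73 − 136.4637)²/136.4637 = 29.5144
  (73 − 45.4879)²/45.4879 = 16.6399
  (95 − 90.9024)²/90.9024 = 0.1847
  (73 − 137.7415)²/137.7415 = 30.4299
  (212 − 140.5171)²/140.5171 = 36.3643
  (36 − 46.8390)²/46.8390 = 2.5082
χ² = 32.4212 + 46.6467 + 0.5023 + 6.5145 + 25.7949 + 1.0353 + 29.5144 + 16.6399 + 0.1847 + 30.4299 + 36.3643 + 2.5082 = 228.56

228.56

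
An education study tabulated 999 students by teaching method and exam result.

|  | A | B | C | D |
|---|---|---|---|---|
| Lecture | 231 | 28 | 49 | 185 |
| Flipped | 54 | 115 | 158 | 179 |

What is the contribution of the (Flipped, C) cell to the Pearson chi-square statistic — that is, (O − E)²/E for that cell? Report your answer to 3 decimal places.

Row total (Flipped) = 506; column total (C) = 207; N = 999.
Expected count E = 506 × 207 / 999 = 104.8468.
Contribution = (O − E)²/E = (158 − 104.8468)² / 104.8468 = 26.947.

26.947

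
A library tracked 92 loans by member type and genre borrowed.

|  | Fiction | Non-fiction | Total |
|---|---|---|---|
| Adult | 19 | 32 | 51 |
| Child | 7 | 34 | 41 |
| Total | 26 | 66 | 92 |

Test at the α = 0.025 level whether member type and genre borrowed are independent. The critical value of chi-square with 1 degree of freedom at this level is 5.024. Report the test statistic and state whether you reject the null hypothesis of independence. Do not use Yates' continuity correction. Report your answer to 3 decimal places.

4.566; fail to reject H₀

Grand total N = 92.
Expected counts (row total × column total / N):
  Adult, Fiction: 51×26/92 = 14.4130
  Adult, Non-fiction: 51×66/92 = 36.5870
  Child, Fiction: 41×26/92 = 11.5870
  Child, Non-fiction: 41×66/92 = 29.4130
Contributions (O − E)²/E:
  (19 − 14.4130)²/14.4130 = 1.4598
  (32 − 36.5870)²/36.5870 = 0.5751
  (7 − 11.5870)²/11.5870 = 1.8159
  (34 − 29.4130)²/29.4130 = 0.7153
χ² = 1.4598 + 0.5751 + 1.8159 + 0.7153 = 4.566
df = (2−1)(2−1) = 1. Since 4.566 < 5.024, fail to reject the null hypothesis of independence at α = 0.025.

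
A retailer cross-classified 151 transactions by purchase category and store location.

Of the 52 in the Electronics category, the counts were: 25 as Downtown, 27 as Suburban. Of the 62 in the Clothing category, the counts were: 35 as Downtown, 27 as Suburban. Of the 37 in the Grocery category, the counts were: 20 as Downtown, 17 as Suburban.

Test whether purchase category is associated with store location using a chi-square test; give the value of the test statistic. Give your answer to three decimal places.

0.819

Row totals: 52, 62, 37. Column totals: 80, 71. Grand total N = 151.
Expected counts (row total × column total / N):
  Electronics, Downtown: 52×80/151 = 27.5497
  Electronics, Suburban: 52×71/151 = 24.4503
  Clothing, Downtown: 62×80/151 = 32.8477
  Clothing, Suburban: 62×71/151 = 29.1523
  Grocery, Downtown: 37×80/151 = 19.6026
  Grocery, Suburban: 37×71/151 = 17.3974
Contributions (O − E)²/E:
  (25 − 27.5497)²/27.5497 = 0.2360
  (27 − 24.4503)²/24.4503 = 0.2659
  (35 − 32.8477)²/32.8477 = 0.1410
  (27 − 29.1523)²/29.1523 = 0.1589
  (20 − 19.6026)²/19.6026 = 0.0081
  (17 − 17.3974)²/17.3974 = 0.0091
χ² = 0.2360 + 0.2659 + 0.1410 + 0.1589 + 0.0081 + 0.0091 = 0.819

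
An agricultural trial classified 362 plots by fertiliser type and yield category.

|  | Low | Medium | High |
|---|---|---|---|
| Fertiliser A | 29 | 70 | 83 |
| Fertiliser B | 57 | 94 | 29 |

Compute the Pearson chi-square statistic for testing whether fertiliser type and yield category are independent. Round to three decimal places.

Row totals: 182, 180. Column totals: 86, 164, 112. Grand total N = 362.
Expected counts (row total × column total / N):
  Fertiliser A, Low: 182×86/362 = 43.2376
  Fertiliser A, Medium: 182×164/362 = 82.4530
  Fertiliser A, High: 182×112/362 = 56.3094
  Fertiliser B, Low: 180×86/362 = 42.7624
  Fertiliser B, Medium: 180×164/362 = 81.5470
  Fertiliser B, High: 180×112/362 = 55.6906
Contributions (O − E)²/E:
  (29 − 43.2376)²/43.2376 = 4.6883
  (70 − 82.4530)²/82.4530 = 1.8808
  (83 − 56.3094)²/56.3094 = 12.6513
  (57 − 42.7624)²/42.7624 = 4.7404
  (94 − 81.5470)²/81.5470 = 1.9017
  (29 − 55.6906)²/55.6906 = 12.7919
χ² = 4.6883 + 1.8808 + 12.6513 + 4.7404 + 1.9017 + 12.7919 = 38.654

38.654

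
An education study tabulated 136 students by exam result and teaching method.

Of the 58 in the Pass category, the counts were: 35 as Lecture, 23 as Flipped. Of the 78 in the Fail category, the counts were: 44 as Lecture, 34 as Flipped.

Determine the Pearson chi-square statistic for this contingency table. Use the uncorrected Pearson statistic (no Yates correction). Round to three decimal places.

0.212

Row totals: 58, 78. Column totals: 79, 57. Grand total N = 136.
Expected counts (row total × column total / N):
  Pass, Lecture: 58×79/136 = 33.6912
  Pass, Flipped: 58×57/136 = 24.3088
  Fail, Lecture: 78×79/136 = 45.3088
  Fail, Flipped: 78×57/136 = 32.6912
Contributions (O − E)²/E:
  (35 − 33.6912)²/33.6912 = 0.0508
  (23 − 24.3088)²/24.3088 = 0.0705
  (44 − 45.3088)²/45.3088 = 0.0378
  (34 − 32.6912)²/32.6912 = 0.0524
χ² = 0.0508 + 0.0705 + 0.0378 + 0.0524 = 0.212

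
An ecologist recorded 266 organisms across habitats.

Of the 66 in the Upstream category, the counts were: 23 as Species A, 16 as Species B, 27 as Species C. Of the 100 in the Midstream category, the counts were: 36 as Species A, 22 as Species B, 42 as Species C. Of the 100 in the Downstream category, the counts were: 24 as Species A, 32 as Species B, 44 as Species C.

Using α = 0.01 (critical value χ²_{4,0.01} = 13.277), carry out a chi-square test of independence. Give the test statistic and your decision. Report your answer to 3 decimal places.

Row totals: 66, 100, 100. Column totals: 83, 70, 113. Grand total N = 266.
Expected counts (row total × column total / N):
  Upstream, Species A: 66×83/266 = 20.5940
  Upstream, Species B: 66×70/266 = 17.3684
  Upstream, Species C: 66×113/266 = 28.0376
  Midstream, Species A: 100×83/266 = 31.2030
  Midstream, Species B: 100×70/266 = 26.3158
  Midstream, Species C: 100×113/266 = 42.4812
  Downstream, Species A: 100×83/266 = 31.2030
  Downstream, Species B: 100×70/266 = 26.3158
  Downstream, Species C: 100×113/266 = 42.4812
Contributions (O − E)²/E:
  (23 − 20.5940)²/20.5940 = 0.2811
  (16 − 17.3684)²/17.3684 = 0.1078
  (27 − 28.0376)²/28.0376 = 0.0384
  (36 − 31.2030)²/31.2030 = 0.7375
  (22 − 26.3158)²/26.3158 = 0.7078
  (42 − 42.4812)²/42.4812 = 0.0055
  (24 − 31.2030)²/31.2030 = 1.6628
  (32 − 26.3158)²/26.3158 = 1.2278
  (44 − 42.4812)²/42.4812 = 0.0543
χ² = 0.2811 + 0.1078 + 0.0384 + 0.7375 + 0.7078 + 0.0055 + 1.6628 + 1.2278 + 0.0543 = 4.823
df = (3−1)(3−1) = 4. Since 4.823 < 13.277, fail to reject the null hypothesis of independence at α = 0.01.

4.823; fail to reject H₀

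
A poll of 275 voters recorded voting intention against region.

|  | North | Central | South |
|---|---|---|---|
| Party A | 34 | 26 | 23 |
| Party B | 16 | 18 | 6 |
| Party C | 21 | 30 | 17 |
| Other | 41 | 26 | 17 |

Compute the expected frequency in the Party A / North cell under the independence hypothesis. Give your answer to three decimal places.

33.804

Row total (Party A) = 83; column total (North) = 112; grand total N = 275.
Expected count = (row total × column total) / N = 83 × 112 / 275 = 33.804.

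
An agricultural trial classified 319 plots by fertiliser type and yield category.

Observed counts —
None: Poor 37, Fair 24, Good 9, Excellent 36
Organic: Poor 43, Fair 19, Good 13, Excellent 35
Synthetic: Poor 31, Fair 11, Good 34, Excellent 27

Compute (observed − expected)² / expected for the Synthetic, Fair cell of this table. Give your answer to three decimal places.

2.376

Row total (Synthetic) = 103; column total (Fair) = 54; N = 319.
Expected count E = 103 × 54 / 319 = 17.43574.
Contribution = (O − E)²/E = (11 − 17.43574)² / 17.43574 = 2.376.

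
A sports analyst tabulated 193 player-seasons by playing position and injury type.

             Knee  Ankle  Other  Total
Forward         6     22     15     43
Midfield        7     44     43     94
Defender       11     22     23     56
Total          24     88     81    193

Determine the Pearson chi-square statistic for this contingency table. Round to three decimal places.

Grand total N = 193.
Expected counts (row total × column total / N):
  Forward, Knee: 43×24/193 = 5.34715
  Forward, Ankle: 43×88/193 = 19.60622
  Forward, Other: 43×81/193 = 18.04663
  Midfield, Knee: 94×24/193 = 11.68912
  Midfield, Ankle: 94×88/193 = 42.86010
  Midfield, Other: 94×81/193 = 39.45078
  Defender, Knee: 56×24/193 = 6.96373
  Defender, Ankle: 56×88/193 = 25.53368
  Defender, Other: 56×81/193 = 23.50259
Contributions (O − E)²/E:
  (6 − 5.34715)²/5.34715 = 0.0797
  (22 − 19.60622)²/19.60622 = 0.2923
  (15 − 18.04663)²/18.04663 = 0.5143
  (7 − 11.68912)²/11.68912 = 1.8811
  (44 − 42.86010)²/42.86010 = 0.0303
  (43 − 39.45078)²/39.45078 = 0.3193
  (11 − 6.96373)²/6.96373 = 2.3395
  (22 − 25.53368)²/25.53368 = 0.4890
  (23 − 23.50259)²/23.50259 = 0.0107
χ² = 0.0797 + 0.2923 + 0.5143 + 1.8811 + 0.0303 + 0.3193 + 2.3395 + 0.4890 + 0.0107 = 5.956

5.956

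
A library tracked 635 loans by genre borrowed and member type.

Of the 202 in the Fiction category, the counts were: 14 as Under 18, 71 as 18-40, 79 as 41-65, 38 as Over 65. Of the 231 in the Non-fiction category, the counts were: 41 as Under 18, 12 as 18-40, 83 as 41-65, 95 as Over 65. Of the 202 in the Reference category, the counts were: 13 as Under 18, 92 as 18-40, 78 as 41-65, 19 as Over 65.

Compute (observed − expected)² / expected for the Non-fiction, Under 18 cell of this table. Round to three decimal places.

Row total (Non-fiction) = 231; column total (Under 18) = 68; N = 635.
Expected count E = 231 × 68 / 635 = 24.7370.
Contribution = (O − E)²/E = (41 − 24.7370)² / 24.7370 = 10.692.

10.692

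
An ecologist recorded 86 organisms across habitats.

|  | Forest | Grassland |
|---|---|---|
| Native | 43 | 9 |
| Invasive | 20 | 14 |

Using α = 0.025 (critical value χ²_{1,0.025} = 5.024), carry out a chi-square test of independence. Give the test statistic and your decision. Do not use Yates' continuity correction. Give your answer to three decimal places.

5.978; reject H₀

Row totals: 52, 34. Column totals: 63, 23. Grand total N = 86.
Expected counts (row total × column total / N):
  Native, Forest: 52×63/86 = 38.0930
  Native, Grassland: 52×23/86 = 13.9070
  Invasive, Forest: 34×63/86 = 24.9070
  Invasive, Grassland: 34×23/86 = 9.0930
Contributions (O − E)²/E:
  (43 − 38.0930)²/38.0930 = 0.6321
  (9 − 13.9070)²/13.9070 = 1.7314
  (20 − 24.9070)²/24.9070 = 0.9667
  (14 − 9.0930)²/9.0930 = 2.6480
χ² = 0.6321 + 1.7314 + 0.9667 + 2.6480 = 5.978
df = (2−1)(2−1) = 1. Since 5.978 > 5.024, reject the null hypothesis of independence at α = 0.025.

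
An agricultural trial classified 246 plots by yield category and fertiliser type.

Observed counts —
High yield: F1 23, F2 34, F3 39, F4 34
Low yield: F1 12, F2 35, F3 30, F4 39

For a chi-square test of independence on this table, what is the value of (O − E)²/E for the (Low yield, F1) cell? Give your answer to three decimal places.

Row total (Low yield) = 116; column total (F1) = 35; N = 246.
Expected count E = 116 × 35 / 246 = 16.5041.
Contribution = (O − E)²/E = (12 − 16.5041)² / 16.5041 = 1.229.

1.229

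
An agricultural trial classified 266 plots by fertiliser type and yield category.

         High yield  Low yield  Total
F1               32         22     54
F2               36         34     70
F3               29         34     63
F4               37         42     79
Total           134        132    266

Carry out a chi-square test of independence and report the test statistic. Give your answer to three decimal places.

Grand total N = 266.
Expected counts (row total × column total / N):
  F1, High yield: 54×134/266 = 27.2030
  F1, Low yield: 54×132/266 = 26.7970
  F2, High yield: 70×134/266 = 35.2632
  F2, Low yield: 70×132/266 = 34.7368
  F3, High yield: 63×134/266 = 31.7368
  F3, Low yield: 63×132/266 = 31.2632
  F4, High yield: 79×134/266 = 39.7970
  F4, Low yield: 79×132/266 = 39.2030
Contributions (O − E)²/E:
  (32 − 27.2030)²/27.2030 = 0.8459
  (22 − 26.7970)²/26.7970 = 0.8587
  (36 − 35.2632)²/35.2632 = 0.0154
  (34 − 34.7368)²/34.7368 = 0.0156
  (29 − 31.7368)²/31.7368 = 0.2360
  (34 − 31.2632)²/31.2632 = 0.2396
  (37 − 39.7970)²/39.7970 = 0.1966
  (42 − 39.2030)²/39.2030 = 0.1996
χ² = 0.8459 + 0.8587 + 0.0154 + 0.0156 + 0.2360 + 0.2396 + 0.1966 + 0.1996 = 2.607

2.607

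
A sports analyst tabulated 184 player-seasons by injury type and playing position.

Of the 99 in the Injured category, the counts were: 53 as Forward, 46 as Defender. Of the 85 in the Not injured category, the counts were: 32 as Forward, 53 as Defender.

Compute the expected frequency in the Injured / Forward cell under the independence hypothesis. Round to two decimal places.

Row total (Injured) = 99; column total (Forward) = 85; grand total N = 184.
Expected count = (row total × column total) / N = 99 × 85 / 184 = 45.73.

45.73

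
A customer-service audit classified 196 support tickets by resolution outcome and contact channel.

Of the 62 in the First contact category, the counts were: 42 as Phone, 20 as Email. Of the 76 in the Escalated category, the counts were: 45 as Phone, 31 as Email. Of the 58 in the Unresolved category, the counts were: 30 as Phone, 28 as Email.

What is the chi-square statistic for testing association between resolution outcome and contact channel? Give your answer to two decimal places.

Row totals: 62, 76, 58. Column totals: 117, 79. Grand total N = 196.
Expected counts (row total × column total / N):
  First contact, Phone: 62×117/196 = 37.010
  First contact, Email: 62×79/196 = 24.990
  Escalated, Phone: 76×117/196 = 45.367
  Escalated, Email: 76×79/196 = 30.633
  Unresolved, Phone: 58×117/196 = 34.622
  Unresolved, Email: 58×79/196 = 23.378
Contributions (O − E)²/E:
  (42 − 37.010)²/37.010 = 0.6728
  (20 − 24.990)²/24.990 = 0.9964
  (45 − 45.367)²/45.367 = 0.0030
  (31 − 30.633)²/30.633 = 0.0044
  (30 − 34.622)²/34.622 = 0.6170
  (28 − 23.378)²/23.378 = 0.9138
χ² = 0.6728 + 0.9964 + 0.0030 + 0.0044 + 0.6170 + 0.9138 = 3.21

3.21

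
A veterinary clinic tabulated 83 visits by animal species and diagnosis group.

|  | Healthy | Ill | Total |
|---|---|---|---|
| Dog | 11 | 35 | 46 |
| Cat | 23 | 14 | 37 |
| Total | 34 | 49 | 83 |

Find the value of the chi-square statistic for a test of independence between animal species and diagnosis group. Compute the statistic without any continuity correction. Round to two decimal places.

Grand total N = 83.
Expected counts (row total × column total / N):
  Dog, Healthy: 46×34/83 = 18.8434
  Dog, Ill: 46×49/83 = 27.1566
  Cat, Healthy: 37×34/83 = 15.1566
  Cat, Ill: 37×49/83 = 21.8434
Contributions (O − E)²/E:
  (11 − 18.8434)²/18.8434 = 3.2647
  (35 − 27.1566)²/27.1566 = 2.2653
  (23 − 15.1566)²/15.1566 = 4.0589
  (14 − 21.8434)²/21.8434 = 2.8164
χ² = 3.2647 + 2.2653 + 4.0589 + 2.8164 = 12.41

12.41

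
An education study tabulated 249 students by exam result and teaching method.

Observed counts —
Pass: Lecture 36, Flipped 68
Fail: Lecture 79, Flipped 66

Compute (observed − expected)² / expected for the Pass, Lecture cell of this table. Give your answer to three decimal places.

3.014

Row total (Pass) = 104; column total (Lecture) = 115; N = 249.
Expected count E = 104 × 115 / 249 = 48.0321.
Contribution = (O − E)²/E = (36 − 48.0321)² / 48.0321 = 3.014.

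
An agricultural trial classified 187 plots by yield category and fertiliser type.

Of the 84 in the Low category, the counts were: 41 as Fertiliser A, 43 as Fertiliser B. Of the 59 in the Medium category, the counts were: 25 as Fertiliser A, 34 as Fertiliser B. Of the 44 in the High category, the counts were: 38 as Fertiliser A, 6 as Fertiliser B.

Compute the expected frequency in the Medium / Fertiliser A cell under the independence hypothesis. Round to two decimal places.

Row total (Medium) = 59; column total (Fertiliser A) = 104; grand total N = 187.
Expected count = (row total × column total) / N = 59 × 104 / 187 = 32.81.

32.81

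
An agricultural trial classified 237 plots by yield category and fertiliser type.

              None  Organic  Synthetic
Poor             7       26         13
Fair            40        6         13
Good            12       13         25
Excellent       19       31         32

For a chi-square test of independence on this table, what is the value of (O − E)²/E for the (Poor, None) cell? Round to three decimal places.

4.376

Row total (Poor) = 46; column total (None) = 78; N = 237.
Expected count E = 46 × 78 / 237 = 15.1392.
Contribution = (O − E)²/E = (7 − 15.1392)² / 15.1392 = 4.376.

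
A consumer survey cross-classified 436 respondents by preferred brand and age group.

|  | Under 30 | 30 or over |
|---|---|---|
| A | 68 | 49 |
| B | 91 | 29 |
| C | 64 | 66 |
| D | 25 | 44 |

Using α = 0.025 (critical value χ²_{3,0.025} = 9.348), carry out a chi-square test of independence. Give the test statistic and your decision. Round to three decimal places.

32.745; reject H₀

Row totals: 117, 120, 130, 69. Column totals: 248, 188. Grand total N = 436.
Expected counts (row total × column total / N):
  A, Under 30: 117×248/436 = 66.5505
  A, 30 or over: 117×188/436 = 50.4495
  B, Under 30: 120×248/436 = 68.2569
  B, 30 or over: 120×188/436 = 51.7431
  C, Under 30: 130×248/436 = 73.9450
  C, 30 or over: 130×188/436 = 56.0550
  D, Under 30: 69×248/436 = 39.2477
  D, 30 or over: 69×188/436 = 29.7523
Contributions (O − E)²/E:
  (68 − 66.5505)²/66.5505 = 0.0316
  (49 − 50.4495)²/50.4495 = 0.0416
  (91 − 68.2569)²/68.2569 = 7.5780
  (29 − 51.7431)²/51.7431 = 9.9965
  (64 − 73.9450)²/73.9450 = 1.3375
  (66 − 56.0550)²/56.0550 = 1.7644
  (25 − 39.2477)²/39.2477 = 5.1722
  (44 − 29.7523)²/29.7523 = 6.8229
χ² = 0.0316 + 0.0416 + 7.5780 + 9.9965 + 1.3375 + 1.7644 + 5.1722 + 6.8229 = 32.745
df = (4−1)(2−1) = 3. Since 32.745 > 9.348, reject the null hypothesis of independence at α = 0.025.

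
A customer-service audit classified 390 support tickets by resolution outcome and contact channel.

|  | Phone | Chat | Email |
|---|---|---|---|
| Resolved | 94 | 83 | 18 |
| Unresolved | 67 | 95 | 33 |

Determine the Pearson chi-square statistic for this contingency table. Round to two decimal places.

9.75

Row totals: 195, 195. Column totals: 161, 178, 51. Grand total N = 390.
Expected counts (row total × column total / N):
  Resolved, Phone: 195×161/390 = 80.500
  Resolved, Chat: 195×178/390 = 89.000
  Resolved, Email: 195×51/390 = 25.500
  Unresolved, Phone: 195×161/390 = 80.500
  Unresolved, Chat: 195×178/390 = 89.000
  Unresolved, Email: 195×51/390 = 25.500
Contributions (O − E)²/E:
  (94 − 80.500)²/80.500 = 2.2640
  (83 − 89.000)²/89.000 = 0.4045
  (18 − 25.500)²/25.500 = 2.2059
  (67 − 80.500)²/80.500 = 2.2640
  (95 − 89.000)²/89.000 = 0.4045
  (33 − 25.500)²/25.500 = 2.2059
χ² = 2.2640 + 0.4045 + 2.2059 + 2.2640 + 0.4045 + 2.2059 = 9.75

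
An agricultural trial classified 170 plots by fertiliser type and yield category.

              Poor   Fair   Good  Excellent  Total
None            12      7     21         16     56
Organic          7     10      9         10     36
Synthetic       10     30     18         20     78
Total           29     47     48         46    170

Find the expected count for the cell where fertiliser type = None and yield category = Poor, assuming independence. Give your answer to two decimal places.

Row total (None) = 56; column total (Poor) = 29; grand total N = 170.
Expected count = (row total × column total) / N = 56 × 29 / 170 = 9.55.

9.55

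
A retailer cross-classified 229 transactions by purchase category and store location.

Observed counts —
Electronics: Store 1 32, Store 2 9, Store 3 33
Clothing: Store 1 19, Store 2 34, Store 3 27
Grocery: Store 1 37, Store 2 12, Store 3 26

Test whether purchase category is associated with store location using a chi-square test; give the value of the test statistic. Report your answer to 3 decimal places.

26.420

Row totals: 74, 80, 75. Column totals: 88, 55, 86. Grand total N = 229.
Expected counts (row total × column total / N):
  Electronics, Store 1: 74×88/229 = 28.43668
  Electronics, Store 2: 74×55/229 = 17.77293
  Electronics, Store 3: 74×86/229 = 27.79039
  Clothing, Store 1: 80×88/229 = 30.74236
  Clothing, Store 2: 80×55/229 = 19.21397
  Clothing, Store 3: 80×86/229 = 30.04367
  Grocery, Store 1: 75×88/229 = 28.82096
  Grocery, Store 2: 75×55/229 = 18.01310
  Grocery, Store 3: 75×86/229 = 28.16594
Contributions (O − E)²/E:
  (32 − 28.43668)²/28.43668 = 0.4465
  (9 − 17.77293)²/17.77293 = 4.3304
  (33 − 27.79039)²/27.79039 = 0.9766
  (19 − 30.74236)²/30.74236 = 4.4851
  (34 − 19.21397)²/19.21397 = 11.3785
  (27 − 30.04367)²/30.04367 = 0.3083
  (37 − 28.82096)²/28.82096 = 2.3211
  (12 − 18.01310)²/18.01310 = 2.0073
  (26 − 28.16594)²/28.16594 = 0.1666
χ² = 0.4465 + 4.3304 + 0.9766 + 4.4851 + 11.3785 + 0.3083 + 2.3211 + 2.0073 + 0.1666 = 26.420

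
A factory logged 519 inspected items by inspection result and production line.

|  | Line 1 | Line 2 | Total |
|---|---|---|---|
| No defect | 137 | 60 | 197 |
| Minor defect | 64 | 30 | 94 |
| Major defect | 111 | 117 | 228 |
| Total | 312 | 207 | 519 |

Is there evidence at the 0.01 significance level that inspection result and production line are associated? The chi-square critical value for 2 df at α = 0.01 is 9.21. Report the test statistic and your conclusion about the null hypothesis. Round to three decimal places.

22.219; reject H₀

Grand total N = 519.
Expected counts (row total × column total / N):
  No defect, Line 1: 197×312/519 = 118.4277
  No defect, Line 2: 197×207/519 = 78.5723
  Minor defect, Line 1: 94×312/519 = 56.5087
  Minor defect, Line 2: 94×207/519 = 37.4913
  Major defect, Line 1: 228×312/519 = 137.0636
  Major defect, Line 2: 228×207/519 = 90.9364
Contributions (O − E)²/E:
  (137 − 118.4277)²/118.4277 = 2.9126
  (60 − 78.5723)²/78.5723 = 4.3900
  (64 − 56.5087)²/56.5087 = 0.9931
  (30 − 37.4913)²/37.4913 = 1.4969
  (111 − 137.0636)²/137.0636 = 4.9562
  (117 − 90.9364)²/90.9364 = 7.4702
χ² = 2.9126 + 4.3900 + 0.9931 + 1.4969 + 4.9562 + 7.4702 = 22.219
df = (3−1)(2−1) = 2. Since 22.219 > 9.21, reject the null hypothesis of independence at α = 0.01.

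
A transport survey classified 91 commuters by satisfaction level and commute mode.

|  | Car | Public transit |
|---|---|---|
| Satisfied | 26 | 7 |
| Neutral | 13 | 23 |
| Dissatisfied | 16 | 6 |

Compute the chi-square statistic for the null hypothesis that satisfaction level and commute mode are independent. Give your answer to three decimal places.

Row totals: 33, 36, 22. Column totals: 55, 36. Grand total N = 91.
Expected counts (row total × column total / N):
  Satisfied, Car: 33×55/91 = 19.9451
  Satisfied, Public transit: 33×36/91 = 13.0549
  Neutral, Car: 36×55/91 = 21.7582
  Neutral, Public transit: 36×36/91 = 14.2418
  Dissatisfied, Car: 22×55/91 = 13.2967
  Dissatisfied, Public transit: 22×36/91 = 8.7033
Contributions (O − E)²/E:
  (26 − 19.9451)²/19.9451 = 1.8381
  (7 − 13.0549)²/13.0549 = 2.8083
  (13 − 21.7582)²/21.7582 = 3.5254
  (23 − 14.2418)²/14.2418 = 5.3860
  (16 − 13.2967)²/13.2967 = 0.5496
  (6 − 8.7033)²/8.7033 = 0.8397
χ² = 1.8381 + 2.8083 + 3.5254 + 5.3860 + 0.5496 + 0.8397 = 14.947

14.947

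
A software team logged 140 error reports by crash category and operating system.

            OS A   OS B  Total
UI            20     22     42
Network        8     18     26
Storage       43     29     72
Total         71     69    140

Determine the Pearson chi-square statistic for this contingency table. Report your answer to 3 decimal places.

Grand total N = 140.
Expected counts (row total × column total / N):
  UI, OS A: 42×71/140 = 21.3000
  UI, OS B: 42×69/140 = 20.7000
  Network, OS A: 26×71/140 = 13.1857
  Network, OS B: 26×69/140 = 12.8143
  Storage, OS A: 72×71/140 = 36.5143
  Storage, OS B: 72×69/140 = 35.4857
Contributions (O − E)²/E:
  (20 − 21.3000)²/21.3000 = 0.0793
  (22 − 20.7000)²/20.7000 = 0.0816
  (8 − 13.1857)²/13.1857 = 2.0394
  (18 − 12.8143)²/12.8143 = 2.0986
  (43 − 36.5143)²/36.5143 = 1.1520
  (29 − 35.4857)²/35.4857 = 1.1854
χ² = 0.0793 + 0.0816 + 2.0394 + 2.0986 + 1.1520 + 1.1854 = 6.636

6.636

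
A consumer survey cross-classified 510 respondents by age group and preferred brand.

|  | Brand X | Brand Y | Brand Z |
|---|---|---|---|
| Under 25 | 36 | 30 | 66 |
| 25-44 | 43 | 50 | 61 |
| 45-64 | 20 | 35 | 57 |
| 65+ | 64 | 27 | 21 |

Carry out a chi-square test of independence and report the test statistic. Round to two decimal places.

53.51

Row totals: 132, 154, 112, 112. Column totals: 163, 142, 205. Grand total N = 510.
Expected counts (row total × column total / N):
  Under 25, Brand X: 132×163/510 = 42.188
  Under 25, Brand Y: 132×142/510 = 36.753
  Under 25, Brand Z: 132×205/510 = 53.059
  25-44, Brand X: 154×163/510 = 49.220
  25-44, Brand Y: 154×142/510 = 42.878
  25-44, Brand Z: 154×205/510 = 61.902
  45-64, Brand X: 112×163/510 = 35.796
  45-64, Brand Y: 112×142/510 = 31.184
  45-64, Brand Z: 112×205/510 = 45.020
  65+, Brand X: 112×163/510 = 35.796
  65+, Brand Y: 112×142/510 = 31.184
  65+, Brand Z: 112×205/510 = 45.020
Contributions (O − E)²/E:
  (36 − 42.188)²/42.188 = 0.9076
  (30 − 36.753)²/36.753 = 1.2408
  (66 − 53.059)²/53.059 = 3.1563
  (43 − 49.220)²/49.220 = 0.7860
  (50 − 42.878)²/42.878 = 1.1830
  (61 − 61.902)²/61.902 = 0.0131
  (20 − 35.796)²/35.796 = 6.9704
  (35 − 31.184)²/31.184 = 0.4670
  (57 − 45.020)²/45.020 = 3.1879
  (64 − 35.796)²/35.796 = 22.2222
  (27 − 31.184)²/31.184 = 0.5614
  (21 − 45.020)²/45.020 = 12.8156
χ² = 0.9076 + 1.2408 + 3.1563 + 0.7860 + 1.1830 + 0.0131 + 6.9704 + 0.4670 + 3.1879 + 22.2222 + 0.5614 + 12.8156 = 53.51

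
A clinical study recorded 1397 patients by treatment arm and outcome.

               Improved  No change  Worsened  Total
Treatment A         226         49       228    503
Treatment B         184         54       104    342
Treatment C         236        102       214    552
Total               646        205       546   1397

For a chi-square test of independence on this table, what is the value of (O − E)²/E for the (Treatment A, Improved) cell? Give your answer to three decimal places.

0.187

Row total (Treatment A) = 503; column total (Improved) = 646; N = 1397.
Expected count E = 503 × 646 / 1397 = 232.5970.
Contribution = (O − E)²/E = (226 − 232.5970)² / 232.5970 = 0.187.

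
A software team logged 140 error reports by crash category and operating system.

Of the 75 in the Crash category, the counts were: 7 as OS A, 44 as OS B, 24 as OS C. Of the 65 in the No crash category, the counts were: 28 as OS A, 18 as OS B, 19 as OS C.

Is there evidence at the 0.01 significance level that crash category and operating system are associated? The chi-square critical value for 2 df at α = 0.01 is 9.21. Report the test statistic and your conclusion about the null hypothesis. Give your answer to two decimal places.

23.49; reject H₀

Row totals: 75, 65. Column totals: 35, 62, 43. Grand total N = 140.
Expected counts (row total × column total / N):
  Crash, OS A: 75×35/140 = 18.750
  Crash, OS B: 75×62/140 = 33.214
  Crash, OS C: 75×43/140 = 23.036
  No crash, OS A: 65×35/140 = 16.250
  No crash, OS B: 65×62/140 = 28.786
  No crash, OS C: 65×43/140 = 19.964
Contributions (O − E)²/E:
  (7 − 18.750)²/18.750 = 7.3633
  (44 − 33.214)²/33.214 = 3.5027
  (24 − 23.036)²/23.036 = 0.0403
  (28 − 16.250)²/16.250 = 8.4962
  (18 − 28.786)²/28.786 = 4.0415
  (19 − 19.964)²/19.964 = 0.0465
χ² = 7.3633 + 3.5027 + 0.0403 + 8.4962 + 4.0415 + 0.0465 = 23.49
df = (2−1)(3−1) = 2. Since 23.49 > 9.21, reject the null hypothesis of independence at α = 0.01.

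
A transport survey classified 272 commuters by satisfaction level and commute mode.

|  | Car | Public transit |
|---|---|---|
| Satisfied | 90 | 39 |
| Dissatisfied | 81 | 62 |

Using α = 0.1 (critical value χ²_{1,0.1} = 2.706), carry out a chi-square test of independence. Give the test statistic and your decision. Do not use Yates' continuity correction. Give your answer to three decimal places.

Row totals: 129, 143. Column totals: 171, 101. Grand total N = 272.
Expected counts (row total × column total / N):
  Satisfied, Car: 129×171/272 = 81.0993
  Satisfied, Public transit: 129×101/272 = 47.9007
  Dissatisfied, Car: 143×171/272 = 89.9007
  Dissatisfied, Public transit: 143×101/272 = 53.0993
Contributions (O − E)²/E:
  (90 − 81.0993)²/81.0993 = 0.9769
  (39 − 47.9007)²/47.9007 = 1.6539
  (81 − 89.9007)²/89.9007 = 0.8812
  (62 − 53.0993)²/53.0993 = 1.4920
χ² = 0.9769 + 1.6539 + 0.8812 + 1.4920 = 5.004
df = (2−1)(2−1) = 1. Since 5.004 > 2.706, reject the null hypothesis of independence at α = 0.1.

5.004; reject H₀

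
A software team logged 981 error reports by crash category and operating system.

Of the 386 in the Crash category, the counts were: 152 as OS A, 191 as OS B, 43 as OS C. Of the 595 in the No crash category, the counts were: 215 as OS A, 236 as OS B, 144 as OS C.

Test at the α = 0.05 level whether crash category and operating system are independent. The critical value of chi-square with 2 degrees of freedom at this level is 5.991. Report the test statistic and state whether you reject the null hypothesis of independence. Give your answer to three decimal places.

26.797; reject H₀

Row totals: 386, 595. Column totals: 367, 427, 187. Grand total N = 981.
Expected counts (row total × column total / N):
  Crash, OS A: 386×367/981 = 144.4057
  Crash, OS B: 386×427/981 = 168.0143
  Crash, OS C: 386×187/981 = 73.5800
  No crash, OS A: 595×367/981 = 222.5943
  No crash, OS B: 595×427/981 = 258.9857
  No crash, OS C: 595×187/981 = 113.4200
Contributions (O − E)²/E:
  (152 − 144.4057)²/144.4057 = 0.3994
  (191 − 168.0143)²/168.0143 = 3.1446
  (43 − 73.5800)²/73.5800 = 12.7091
  (215 − 222.5943)²/222.5943 = 0.2591
  (236 − 258.9857)²/258.9857 = 2.0400
  (144 − 113.4200)²/113.4200 = 8.2449
χ² = 0.3994 + 3.1446 + 12.7091 + 0.2591 + 2.0400 + 8.2449 = 26.797
df = (2−1)(3−1) = 2. Since 26.797 > 5.991, reject the null hypothesis of independence at α = 0.05.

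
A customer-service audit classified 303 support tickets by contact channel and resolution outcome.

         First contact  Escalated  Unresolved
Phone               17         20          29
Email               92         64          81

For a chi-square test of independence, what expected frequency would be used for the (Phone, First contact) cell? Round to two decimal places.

Row total (Phone) = 66; column total (First contact) = 109; grand total N = 303.
Expected count = (row total × column total) / N = 66 × 109 / 303 = 23.74.

23.74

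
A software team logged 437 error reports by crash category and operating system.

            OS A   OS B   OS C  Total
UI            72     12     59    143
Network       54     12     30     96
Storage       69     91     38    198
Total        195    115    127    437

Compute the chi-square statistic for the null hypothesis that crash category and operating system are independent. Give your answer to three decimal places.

Grand total N = 437.
Expected counts (row total × column total / N):
  UI, OS A: 143×195/437 = 63.81007
  UI, OS B: 143×115/437 = 37.63158
  UI, OS C: 143×127/437 = 41.55835
  Network, OS A: 96×195/437 = 42.83753
  Network, OS B: 96×115/437 = 25.26316
  Network, OS C: 96×127/437 = 27.89931
  Storage, OS A: 198×195/437 = 88.35240
  Storage, OS B: 198×115/437 = 52.10526
  Storage, OS C: 198×127/437 = 57.54233
Contributions (O − E)²/E:
  (72 − 63.81007)²/63.81007 = 1.0512
  (12 − 37.63158)²/37.63158 = 17.4582
  (59 − 41.55835)²/41.55835 = 7.3201
  (54 − 42.83753)²/42.83753 = 2.9087
  (12 − 25.26316)²/25.26316 = 6.9632
  (30 − 27.89931)²/27.89931 = 0.1582
  (69 − 88.35240)²/88.35240 = 4.2389
  (91 − 52.10526)²/52.10526 = 29.0336
  (38 − 57.54233)²/57.54233 = 6.6369
χ² = 1.0512 + 17.4582 + 7.3201 + 2.9087 + 6.9632 + 0.1582 + 4.2389 + 29.0336 + 6.6369 = 75.769

75.769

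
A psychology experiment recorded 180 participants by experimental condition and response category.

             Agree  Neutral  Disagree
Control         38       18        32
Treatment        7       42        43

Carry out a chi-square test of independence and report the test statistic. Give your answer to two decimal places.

32.50

Row totals: 88, 92. Column totals: 45, 60, 75. Grand total N = 180.
Expected counts (row total × column total / N):
  Control, Agree: 88×45/180 = 22.000
  Control, Neutral: 88×60/180 = 29.333
  Control, Disagree: 88×75/180 = 36.667
  Treatment, Agree: 92×45/180 = 23.000
  Treatment, Neutral: 92×60/180 = 30.667
  Treatment, Disagree: 92×75/180 = 38.333
Contributions (O − E)²/E:
  (38 − 22.000)²/22.000 = 11.6364
  (18 − 29.333)²/29.333 = 4.3786
  (32 − 36.667)²/36.667 = 0.5940
  (7 − 23.000)²/23.000 = 11.1304
  (42 − 30.667)²/30.667 = 4.1881
  (43 − 38.333)²/38.333 = 0.5682
χ² = 11.6364 + 4.3786 + 0.5940 + 11.1304 + 4.1881 + 0.5682 = 32.50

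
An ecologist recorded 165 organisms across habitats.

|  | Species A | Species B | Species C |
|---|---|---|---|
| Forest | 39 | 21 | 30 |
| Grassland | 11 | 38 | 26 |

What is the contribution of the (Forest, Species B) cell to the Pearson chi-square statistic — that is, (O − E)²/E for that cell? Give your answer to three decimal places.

Row total (Forest) = 90; column total (Species B) = 59; N = 165.
Expected count E = 90 × 59 / 165 = 32.1818.
Contribution = (O − E)²/E = (21 − 32.1818)² / 32.1818 = 3.885.

3.885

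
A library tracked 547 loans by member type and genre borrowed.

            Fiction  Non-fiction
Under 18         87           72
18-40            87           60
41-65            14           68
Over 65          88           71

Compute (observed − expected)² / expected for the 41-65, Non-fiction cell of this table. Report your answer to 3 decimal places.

Row total (41-65) = 82; column total (Non-fiction) = 271; N = 547.
Expected count E = 82 × 271 / 547 = 40.6252.
Contribution = (O − E)²/E = (68 − 40.6252)² / 40.6252 = 18.446.

18.446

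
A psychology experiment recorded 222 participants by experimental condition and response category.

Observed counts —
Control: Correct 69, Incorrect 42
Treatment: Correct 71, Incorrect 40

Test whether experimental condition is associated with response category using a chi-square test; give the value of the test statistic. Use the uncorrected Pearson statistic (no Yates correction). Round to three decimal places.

0.077

Row totals: 111, 111. Column totals: 140, 82. Grand total N = 222.
Expected counts (row total × column total / N):
  Control, Correct: 111×140/222 = 70.0000
  Control, Incorrect: 111×82/222 = 41.0000
  Treatment, Correct: 111×140/222 = 70.0000
  Treatment, Incorrect: 111×82/222 = 41.0000
Contributions (O − E)²/E:
  (69 − 70.0000)²/70.0000 = 0.0143
  (42 − 41.0000)²/41.0000 = 0.0244
  (71 − 70.0000)²/70.0000 = 0.0143
  (40 − 41.0000)²/41.0000 = 0.0244
χ² = 0.0143 + 0.0244 + 0.0143 + 0.0244 = 0.077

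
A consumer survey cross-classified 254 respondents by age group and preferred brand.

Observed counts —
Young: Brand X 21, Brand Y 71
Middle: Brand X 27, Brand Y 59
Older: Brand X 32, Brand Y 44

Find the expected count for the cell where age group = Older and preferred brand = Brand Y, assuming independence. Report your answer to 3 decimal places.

Row total (Older) = 76; column total (Brand Y) = 174; grand total N = 254.
Expected count = (row total × column total) / N = 76 × 174 / 254 = 52.063.

52.063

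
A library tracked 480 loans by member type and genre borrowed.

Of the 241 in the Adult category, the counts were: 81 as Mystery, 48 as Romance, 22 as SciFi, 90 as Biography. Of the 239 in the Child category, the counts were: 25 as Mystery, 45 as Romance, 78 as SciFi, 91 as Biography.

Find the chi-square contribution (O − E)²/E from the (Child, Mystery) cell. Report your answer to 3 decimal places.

14.621

Row total (Child) = 239; column total (Mystery) = 106; N = 480.
Expected count E = 239 × 106 / 480 = 52.7792.
Contribution = (O − E)²/E = (25 − 52.7792)² / 52.7792 = 14.621.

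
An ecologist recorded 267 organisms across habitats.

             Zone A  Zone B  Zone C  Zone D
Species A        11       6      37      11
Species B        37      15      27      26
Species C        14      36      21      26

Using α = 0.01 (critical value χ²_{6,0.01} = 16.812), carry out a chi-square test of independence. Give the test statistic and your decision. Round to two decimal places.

48.04; reject H₀

Row totals: 65, 105, 97. Column totals: 62, 57, 85, 63. Grand total N = 267.
Expected counts (row total × column total / N):
  Species A, Zone A: 65×62/267 = 15.094
  Species A, Zone B: 65×57/267 = 13.876
  Species A, Zone C: 65×85/267 = 20.693
  Species A, Zone D: 65×63/267 = 15.337
  Species B, Zone A: 105×62/267 = 24.382
  Species B, Zone B: 105×57/267 = 22.416
  Species B, Zone C: 105×85/267 = 33.427
  Species B, Zone D: 105×63/267 = 24.775
  Species C, Zone A: 97×62/267 = 22.524
  Species C, Zone B: 97×57/267 = 20.708
  Species C, Zone C: 97×85/267 = 30.880
  Species C, Zone D: 97×63/267 = 22.888
Contributions (O − E)²/E:
  (11 − 15.094)²/15.094 = 1.1104
  (6 − 13.876)²/13.876 = 4.4704
  (37 − 20.693)²/20.693 = 12.8506
  (11 − 15.337)²/15.337 = 1.2264
  (37 − 24.382)²/24.382 = 6.5300
  (15 − 22.416)²/22.416 = 2.4535
  (27 − 33.427)²/33.427 = 1.2357
  (26 − 24.775)²/24.775 = 0.0606
  (14 − 22.524)²/22.524 = 3.2258
  (36 − 20.708)²/20.708 = 11.2925
  (21 − 30.880)²/30.880 = 3.1611
  (26 − 22.888)²/22.888 = 0.4231
χ² = 1.1104 + 4.4704 + 12.8506 + 1.2264 + 6.5300 + 2.4535 + 1.2357 + 0.0606 + 3.2258 + 11.2925 + 3.1611 + 0.4231 = 48.04
df = (3−1)(4−1) = 6. Since 48.04 > 16.812, reject the null hypothesis of independence at α = 0.01.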